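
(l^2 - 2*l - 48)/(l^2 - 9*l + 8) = (l + 6)/(l - 1)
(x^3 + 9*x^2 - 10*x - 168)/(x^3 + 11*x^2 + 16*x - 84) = (x - 4)/(x - 2)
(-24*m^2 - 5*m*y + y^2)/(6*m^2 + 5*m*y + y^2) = (-8*m + y)/(2*m + y)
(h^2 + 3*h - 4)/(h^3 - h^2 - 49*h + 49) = (h + 4)/(h^2 - 49)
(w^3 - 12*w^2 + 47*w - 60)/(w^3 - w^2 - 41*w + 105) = (w - 4)/(w + 7)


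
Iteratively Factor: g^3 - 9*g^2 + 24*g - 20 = (g - 2)*(g^2 - 7*g + 10) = (g - 5)*(g - 2)*(g - 2)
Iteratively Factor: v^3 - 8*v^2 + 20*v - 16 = (v - 2)*(v^2 - 6*v + 8) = (v - 4)*(v - 2)*(v - 2)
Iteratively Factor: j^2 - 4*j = (j - 4)*(j)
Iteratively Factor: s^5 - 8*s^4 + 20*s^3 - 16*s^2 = (s - 4)*(s^4 - 4*s^3 + 4*s^2) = (s - 4)*(s - 2)*(s^3 - 2*s^2) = (s - 4)*(s - 2)^2*(s^2) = s*(s - 4)*(s - 2)^2*(s)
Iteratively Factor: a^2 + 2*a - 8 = (a - 2)*(a + 4)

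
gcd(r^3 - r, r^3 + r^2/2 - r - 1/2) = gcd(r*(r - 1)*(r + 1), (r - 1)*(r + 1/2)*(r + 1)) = r^2 - 1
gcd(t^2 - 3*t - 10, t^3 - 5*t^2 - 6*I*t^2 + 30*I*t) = t - 5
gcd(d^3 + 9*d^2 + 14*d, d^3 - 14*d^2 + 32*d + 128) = d + 2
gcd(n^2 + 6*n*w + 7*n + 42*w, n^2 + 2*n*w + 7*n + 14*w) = n + 7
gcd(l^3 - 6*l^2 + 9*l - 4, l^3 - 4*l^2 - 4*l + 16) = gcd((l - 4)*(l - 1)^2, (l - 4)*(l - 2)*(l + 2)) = l - 4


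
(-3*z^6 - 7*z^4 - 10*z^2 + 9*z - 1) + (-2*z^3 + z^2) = -3*z^6 - 7*z^4 - 2*z^3 - 9*z^2 + 9*z - 1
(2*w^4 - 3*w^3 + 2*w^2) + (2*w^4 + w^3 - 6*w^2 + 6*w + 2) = 4*w^4 - 2*w^3 - 4*w^2 + 6*w + 2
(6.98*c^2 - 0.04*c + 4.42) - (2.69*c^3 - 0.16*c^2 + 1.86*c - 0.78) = -2.69*c^3 + 7.14*c^2 - 1.9*c + 5.2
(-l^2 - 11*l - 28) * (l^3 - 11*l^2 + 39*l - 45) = -l^5 + 54*l^3 - 76*l^2 - 597*l + 1260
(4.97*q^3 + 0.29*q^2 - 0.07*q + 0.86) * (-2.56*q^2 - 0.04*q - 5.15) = -12.7232*q^5 - 0.9412*q^4 - 25.4279*q^3 - 3.6923*q^2 + 0.3261*q - 4.429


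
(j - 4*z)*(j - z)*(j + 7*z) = j^3 + 2*j^2*z - 31*j*z^2 + 28*z^3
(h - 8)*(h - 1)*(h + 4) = h^3 - 5*h^2 - 28*h + 32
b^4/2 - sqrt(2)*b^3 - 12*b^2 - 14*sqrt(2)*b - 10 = (b/2 + sqrt(2)/2)*(b - 5*sqrt(2))*(b + sqrt(2))^2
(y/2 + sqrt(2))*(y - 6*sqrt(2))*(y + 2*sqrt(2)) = y^3/2 - sqrt(2)*y^2 - 20*y - 24*sqrt(2)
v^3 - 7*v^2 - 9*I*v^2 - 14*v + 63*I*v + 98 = (v - 7)*(v - 7*I)*(v - 2*I)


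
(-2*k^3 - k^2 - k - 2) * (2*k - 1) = -4*k^4 - k^2 - 3*k + 2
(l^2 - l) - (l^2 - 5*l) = 4*l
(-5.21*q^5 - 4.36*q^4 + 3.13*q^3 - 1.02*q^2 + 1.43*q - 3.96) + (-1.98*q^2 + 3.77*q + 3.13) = -5.21*q^5 - 4.36*q^4 + 3.13*q^3 - 3.0*q^2 + 5.2*q - 0.83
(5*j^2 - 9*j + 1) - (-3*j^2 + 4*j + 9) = 8*j^2 - 13*j - 8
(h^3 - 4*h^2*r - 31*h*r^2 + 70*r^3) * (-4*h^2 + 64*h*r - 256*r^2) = -4*h^5 + 80*h^4*r - 388*h^3*r^2 - 1240*h^2*r^3 + 12416*h*r^4 - 17920*r^5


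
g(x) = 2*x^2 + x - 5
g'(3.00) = 13.00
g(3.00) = 16.00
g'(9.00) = 37.00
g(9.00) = 166.00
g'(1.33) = 6.32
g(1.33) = -0.13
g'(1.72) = 7.88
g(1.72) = 2.64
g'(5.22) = 21.88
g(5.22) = 54.72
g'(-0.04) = 0.84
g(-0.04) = -5.04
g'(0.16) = 1.64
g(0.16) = -4.79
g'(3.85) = 16.40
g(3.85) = 28.50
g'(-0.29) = -0.16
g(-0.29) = -5.12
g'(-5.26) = -20.04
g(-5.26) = 45.08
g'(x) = 4*x + 1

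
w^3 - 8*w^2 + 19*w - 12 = (w - 4)*(w - 3)*(w - 1)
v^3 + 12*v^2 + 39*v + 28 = (v + 1)*(v + 4)*(v + 7)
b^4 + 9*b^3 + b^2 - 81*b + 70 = (b - 2)*(b - 1)*(b + 5)*(b + 7)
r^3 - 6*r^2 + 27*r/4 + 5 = (r - 4)*(r - 5/2)*(r + 1/2)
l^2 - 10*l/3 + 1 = (l - 3)*(l - 1/3)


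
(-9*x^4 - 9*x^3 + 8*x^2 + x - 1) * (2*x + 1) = -18*x^5 - 27*x^4 + 7*x^3 + 10*x^2 - x - 1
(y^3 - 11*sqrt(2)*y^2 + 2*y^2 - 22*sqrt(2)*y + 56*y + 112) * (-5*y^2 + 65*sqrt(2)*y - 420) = -5*y^5 - 10*y^4 + 120*sqrt(2)*y^4 - 2130*y^3 + 240*sqrt(2)*y^3 - 4260*y^2 + 8260*sqrt(2)*y^2 - 23520*y + 16520*sqrt(2)*y - 47040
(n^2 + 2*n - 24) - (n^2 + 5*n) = -3*n - 24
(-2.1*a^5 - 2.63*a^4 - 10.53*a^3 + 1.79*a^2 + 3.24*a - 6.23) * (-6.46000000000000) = 13.566*a^5 + 16.9898*a^4 + 68.0238*a^3 - 11.5634*a^2 - 20.9304*a + 40.2458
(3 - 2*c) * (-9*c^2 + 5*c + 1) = 18*c^3 - 37*c^2 + 13*c + 3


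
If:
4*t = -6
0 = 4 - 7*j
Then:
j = 4/7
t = -3/2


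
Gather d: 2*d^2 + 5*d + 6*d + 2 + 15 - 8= 2*d^2 + 11*d + 9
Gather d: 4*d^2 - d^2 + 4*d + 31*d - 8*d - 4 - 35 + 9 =3*d^2 + 27*d - 30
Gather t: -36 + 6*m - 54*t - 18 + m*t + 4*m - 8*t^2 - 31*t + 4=10*m - 8*t^2 + t*(m - 85) - 50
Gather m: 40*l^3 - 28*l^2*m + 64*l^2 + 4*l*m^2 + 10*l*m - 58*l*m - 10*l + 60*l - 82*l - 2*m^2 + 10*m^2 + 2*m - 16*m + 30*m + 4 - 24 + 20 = 40*l^3 + 64*l^2 - 32*l + m^2*(4*l + 8) + m*(-28*l^2 - 48*l + 16)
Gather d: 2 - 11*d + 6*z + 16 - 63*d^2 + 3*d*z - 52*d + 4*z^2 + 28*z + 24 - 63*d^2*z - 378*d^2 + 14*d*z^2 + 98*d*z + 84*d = d^2*(-63*z - 441) + d*(14*z^2 + 101*z + 21) + 4*z^2 + 34*z + 42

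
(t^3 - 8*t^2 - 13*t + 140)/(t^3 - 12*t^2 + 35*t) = (t + 4)/t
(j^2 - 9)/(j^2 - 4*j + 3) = (j + 3)/(j - 1)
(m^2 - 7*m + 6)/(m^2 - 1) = (m - 6)/(m + 1)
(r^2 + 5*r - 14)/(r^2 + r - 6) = (r + 7)/(r + 3)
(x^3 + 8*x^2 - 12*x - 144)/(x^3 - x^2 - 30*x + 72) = (x + 6)/(x - 3)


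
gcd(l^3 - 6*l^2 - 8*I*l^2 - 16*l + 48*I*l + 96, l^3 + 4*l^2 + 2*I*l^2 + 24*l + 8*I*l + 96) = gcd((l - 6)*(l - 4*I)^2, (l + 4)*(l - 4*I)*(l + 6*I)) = l - 4*I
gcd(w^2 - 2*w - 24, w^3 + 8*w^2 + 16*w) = w + 4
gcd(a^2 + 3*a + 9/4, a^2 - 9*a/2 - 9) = a + 3/2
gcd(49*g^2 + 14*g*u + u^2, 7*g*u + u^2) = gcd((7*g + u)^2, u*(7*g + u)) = 7*g + u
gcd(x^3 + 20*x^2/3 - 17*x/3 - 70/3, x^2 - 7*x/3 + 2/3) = x - 2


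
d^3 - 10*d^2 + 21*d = d*(d - 7)*(d - 3)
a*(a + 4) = a^2 + 4*a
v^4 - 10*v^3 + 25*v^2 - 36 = (v - 6)*(v - 3)*(v - 2)*(v + 1)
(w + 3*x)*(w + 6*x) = w^2 + 9*w*x + 18*x^2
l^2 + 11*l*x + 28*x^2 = (l + 4*x)*(l + 7*x)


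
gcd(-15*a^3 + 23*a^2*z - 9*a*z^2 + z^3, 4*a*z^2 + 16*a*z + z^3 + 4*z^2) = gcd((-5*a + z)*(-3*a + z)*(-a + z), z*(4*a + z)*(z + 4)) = 1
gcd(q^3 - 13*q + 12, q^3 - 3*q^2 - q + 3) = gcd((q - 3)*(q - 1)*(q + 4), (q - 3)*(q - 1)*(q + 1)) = q^2 - 4*q + 3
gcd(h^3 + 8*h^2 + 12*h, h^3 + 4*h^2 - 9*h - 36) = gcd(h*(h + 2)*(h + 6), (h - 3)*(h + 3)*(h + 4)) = 1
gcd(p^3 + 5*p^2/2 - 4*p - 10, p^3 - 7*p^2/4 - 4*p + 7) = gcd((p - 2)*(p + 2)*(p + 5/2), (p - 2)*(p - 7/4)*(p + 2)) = p^2 - 4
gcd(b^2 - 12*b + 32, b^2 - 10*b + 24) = b - 4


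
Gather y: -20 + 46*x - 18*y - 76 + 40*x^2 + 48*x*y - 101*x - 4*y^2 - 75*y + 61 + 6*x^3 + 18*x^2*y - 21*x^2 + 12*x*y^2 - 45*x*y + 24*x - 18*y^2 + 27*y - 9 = 6*x^3 + 19*x^2 - 31*x + y^2*(12*x - 22) + y*(18*x^2 + 3*x - 66) - 44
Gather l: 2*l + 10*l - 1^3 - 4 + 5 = 12*l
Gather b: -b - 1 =-b - 1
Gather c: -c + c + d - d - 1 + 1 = 0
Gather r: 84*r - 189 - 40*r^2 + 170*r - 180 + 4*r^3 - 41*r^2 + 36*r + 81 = 4*r^3 - 81*r^2 + 290*r - 288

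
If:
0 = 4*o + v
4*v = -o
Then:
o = 0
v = 0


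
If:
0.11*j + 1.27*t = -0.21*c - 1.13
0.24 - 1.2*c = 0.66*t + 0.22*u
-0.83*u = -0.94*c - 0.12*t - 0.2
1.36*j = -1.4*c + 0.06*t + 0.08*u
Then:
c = 0.57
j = -0.59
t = -0.93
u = 0.76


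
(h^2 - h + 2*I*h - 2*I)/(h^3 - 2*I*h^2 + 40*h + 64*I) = (h - 1)/(h^2 - 4*I*h + 32)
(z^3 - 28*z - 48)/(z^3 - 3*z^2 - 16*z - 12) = (z + 4)/(z + 1)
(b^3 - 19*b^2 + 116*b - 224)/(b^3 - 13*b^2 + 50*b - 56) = (b - 8)/(b - 2)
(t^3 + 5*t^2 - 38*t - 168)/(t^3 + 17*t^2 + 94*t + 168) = (t - 6)/(t + 6)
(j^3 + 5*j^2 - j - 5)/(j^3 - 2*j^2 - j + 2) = (j + 5)/(j - 2)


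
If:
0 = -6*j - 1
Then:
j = -1/6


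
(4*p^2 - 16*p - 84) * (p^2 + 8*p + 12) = 4*p^4 + 16*p^3 - 164*p^2 - 864*p - 1008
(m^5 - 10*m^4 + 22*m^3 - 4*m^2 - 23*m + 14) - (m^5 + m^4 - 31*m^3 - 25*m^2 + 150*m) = -11*m^4 + 53*m^3 + 21*m^2 - 173*m + 14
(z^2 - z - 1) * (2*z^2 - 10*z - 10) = 2*z^4 - 12*z^3 - 2*z^2 + 20*z + 10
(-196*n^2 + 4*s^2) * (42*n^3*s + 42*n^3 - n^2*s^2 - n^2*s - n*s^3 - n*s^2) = -8232*n^5*s - 8232*n^5 + 196*n^4*s^2 + 196*n^4*s + 364*n^3*s^3 + 364*n^3*s^2 - 4*n^2*s^4 - 4*n^2*s^3 - 4*n*s^5 - 4*n*s^4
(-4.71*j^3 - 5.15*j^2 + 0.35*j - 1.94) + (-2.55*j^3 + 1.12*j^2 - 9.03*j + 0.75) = -7.26*j^3 - 4.03*j^2 - 8.68*j - 1.19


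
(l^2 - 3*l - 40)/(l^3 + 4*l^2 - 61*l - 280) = 1/(l + 7)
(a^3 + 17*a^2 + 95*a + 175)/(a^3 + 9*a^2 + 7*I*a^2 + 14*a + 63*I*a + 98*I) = (a^2 + 10*a + 25)/(a^2 + a*(2 + 7*I) + 14*I)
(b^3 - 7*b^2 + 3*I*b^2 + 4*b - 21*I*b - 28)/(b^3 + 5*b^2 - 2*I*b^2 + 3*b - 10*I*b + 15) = (b^3 + b^2*(-7 + 3*I) + b*(4 - 21*I) - 28)/(b^3 + b^2*(5 - 2*I) + b*(3 - 10*I) + 15)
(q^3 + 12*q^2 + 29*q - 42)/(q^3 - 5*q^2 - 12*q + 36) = (q^3 + 12*q^2 + 29*q - 42)/(q^3 - 5*q^2 - 12*q + 36)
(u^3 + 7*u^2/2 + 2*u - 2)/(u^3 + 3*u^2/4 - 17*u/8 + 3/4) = 4*(u + 2)/(4*u - 3)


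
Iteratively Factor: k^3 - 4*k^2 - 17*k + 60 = (k - 5)*(k^2 + k - 12) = (k - 5)*(k + 4)*(k - 3)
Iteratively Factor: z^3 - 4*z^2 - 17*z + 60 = (z - 3)*(z^2 - z - 20) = (z - 5)*(z - 3)*(z + 4)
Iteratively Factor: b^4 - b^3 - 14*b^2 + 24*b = (b - 2)*(b^3 + b^2 - 12*b) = b*(b - 2)*(b^2 + b - 12) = b*(b - 2)*(b + 4)*(b - 3)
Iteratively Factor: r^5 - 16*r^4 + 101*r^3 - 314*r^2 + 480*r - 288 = (r - 2)*(r^4 - 14*r^3 + 73*r^2 - 168*r + 144) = (r - 3)*(r - 2)*(r^3 - 11*r^2 + 40*r - 48) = (r - 4)*(r - 3)*(r - 2)*(r^2 - 7*r + 12) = (r - 4)*(r - 3)^2*(r - 2)*(r - 4)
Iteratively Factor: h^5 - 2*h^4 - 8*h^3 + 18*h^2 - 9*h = (h)*(h^4 - 2*h^3 - 8*h^2 + 18*h - 9) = h*(h - 1)*(h^3 - h^2 - 9*h + 9) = h*(h - 1)*(h + 3)*(h^2 - 4*h + 3) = h*(h - 3)*(h - 1)*(h + 3)*(h - 1)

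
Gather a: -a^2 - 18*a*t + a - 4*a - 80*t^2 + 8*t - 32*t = -a^2 + a*(-18*t - 3) - 80*t^2 - 24*t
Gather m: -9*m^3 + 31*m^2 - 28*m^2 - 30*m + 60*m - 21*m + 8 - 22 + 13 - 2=-9*m^3 + 3*m^2 + 9*m - 3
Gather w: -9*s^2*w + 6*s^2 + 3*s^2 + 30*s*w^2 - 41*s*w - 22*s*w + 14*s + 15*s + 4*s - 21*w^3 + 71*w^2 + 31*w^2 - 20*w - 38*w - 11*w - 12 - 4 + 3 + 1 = 9*s^2 + 33*s - 21*w^3 + w^2*(30*s + 102) + w*(-9*s^2 - 63*s - 69) - 12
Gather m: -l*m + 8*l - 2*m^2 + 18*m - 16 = 8*l - 2*m^2 + m*(18 - l) - 16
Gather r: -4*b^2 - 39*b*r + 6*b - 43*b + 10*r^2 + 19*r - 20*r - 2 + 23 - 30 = -4*b^2 - 37*b + 10*r^2 + r*(-39*b - 1) - 9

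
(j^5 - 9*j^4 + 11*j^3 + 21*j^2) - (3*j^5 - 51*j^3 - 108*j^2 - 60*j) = -2*j^5 - 9*j^4 + 62*j^3 + 129*j^2 + 60*j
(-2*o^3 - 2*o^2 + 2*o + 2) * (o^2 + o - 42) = -2*o^5 - 4*o^4 + 84*o^3 + 88*o^2 - 82*o - 84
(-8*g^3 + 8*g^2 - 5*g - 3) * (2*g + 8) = -16*g^4 - 48*g^3 + 54*g^2 - 46*g - 24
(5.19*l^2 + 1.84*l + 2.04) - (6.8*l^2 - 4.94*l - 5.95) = -1.61*l^2 + 6.78*l + 7.99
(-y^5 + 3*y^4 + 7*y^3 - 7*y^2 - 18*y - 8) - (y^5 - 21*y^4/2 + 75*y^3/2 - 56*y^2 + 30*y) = -2*y^5 + 27*y^4/2 - 61*y^3/2 + 49*y^2 - 48*y - 8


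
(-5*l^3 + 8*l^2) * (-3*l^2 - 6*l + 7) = 15*l^5 + 6*l^4 - 83*l^3 + 56*l^2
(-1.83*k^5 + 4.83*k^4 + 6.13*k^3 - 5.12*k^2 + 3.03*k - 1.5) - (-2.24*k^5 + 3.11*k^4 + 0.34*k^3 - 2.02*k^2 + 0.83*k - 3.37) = 0.41*k^5 + 1.72*k^4 + 5.79*k^3 - 3.1*k^2 + 2.2*k + 1.87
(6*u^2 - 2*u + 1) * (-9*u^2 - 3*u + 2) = -54*u^4 + 9*u^2 - 7*u + 2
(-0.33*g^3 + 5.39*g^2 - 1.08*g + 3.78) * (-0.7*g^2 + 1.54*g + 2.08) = 0.231*g^5 - 4.2812*g^4 + 8.3702*g^3 + 6.902*g^2 + 3.5748*g + 7.8624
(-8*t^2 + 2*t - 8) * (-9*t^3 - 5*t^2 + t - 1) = 72*t^5 + 22*t^4 + 54*t^3 + 50*t^2 - 10*t + 8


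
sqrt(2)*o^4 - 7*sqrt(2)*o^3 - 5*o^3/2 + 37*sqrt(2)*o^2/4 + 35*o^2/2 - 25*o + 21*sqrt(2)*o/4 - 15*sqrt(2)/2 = (o - 5)*(o - 2)*(o - 3*sqrt(2)/2)*(sqrt(2)*o + 1/2)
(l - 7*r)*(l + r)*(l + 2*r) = l^3 - 4*l^2*r - 19*l*r^2 - 14*r^3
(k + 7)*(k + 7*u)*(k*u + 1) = k^3*u + 7*k^2*u^2 + 7*k^2*u + k^2 + 49*k*u^2 + 7*k*u + 7*k + 49*u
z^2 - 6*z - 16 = (z - 8)*(z + 2)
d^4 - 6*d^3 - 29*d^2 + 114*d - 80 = (d - 8)*(d - 2)*(d - 1)*(d + 5)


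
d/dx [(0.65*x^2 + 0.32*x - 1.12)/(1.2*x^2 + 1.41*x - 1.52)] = (0.5325*x^2 + 0.712*x + 1.0928)/(1.44*x^4 + 3.384*x^3 - 1.6599*x^2 - 4.2864*x + 2.3104)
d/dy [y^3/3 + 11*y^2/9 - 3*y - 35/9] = y^2 + 22*y/9 - 3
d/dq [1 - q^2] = -2*q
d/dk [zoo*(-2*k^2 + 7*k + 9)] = zoo*(k + 1)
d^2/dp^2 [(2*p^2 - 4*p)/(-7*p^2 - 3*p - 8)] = 28*(17*p^3 + 24*p^2 - 48*p - 16)/(343*p^6 + 441*p^5 + 1365*p^4 + 1035*p^3 + 1560*p^2 + 576*p + 512)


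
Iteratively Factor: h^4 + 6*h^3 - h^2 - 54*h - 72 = (h + 3)*(h^3 + 3*h^2 - 10*h - 24) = (h - 3)*(h + 3)*(h^2 + 6*h + 8) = (h - 3)*(h + 2)*(h + 3)*(h + 4)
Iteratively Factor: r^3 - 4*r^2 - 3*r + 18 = (r - 3)*(r^2 - r - 6) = (r - 3)^2*(r + 2)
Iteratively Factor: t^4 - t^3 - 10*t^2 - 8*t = (t + 2)*(t^3 - 3*t^2 - 4*t) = (t - 4)*(t + 2)*(t^2 + t) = (t - 4)*(t + 1)*(t + 2)*(t)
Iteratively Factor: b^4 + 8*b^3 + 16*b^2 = (b + 4)*(b^3 + 4*b^2) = (b + 4)^2*(b^2) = b*(b + 4)^2*(b)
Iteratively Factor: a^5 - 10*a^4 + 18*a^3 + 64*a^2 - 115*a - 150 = (a - 5)*(a^4 - 5*a^3 - 7*a^2 + 29*a + 30) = (a - 5)*(a + 2)*(a^3 - 7*a^2 + 7*a + 15) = (a - 5)*(a + 1)*(a + 2)*(a^2 - 8*a + 15) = (a - 5)^2*(a + 1)*(a + 2)*(a - 3)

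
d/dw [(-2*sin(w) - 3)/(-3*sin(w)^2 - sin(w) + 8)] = (-18*sin(w) + 3*cos(2*w) - 22)*cos(w)/(3*sin(w)^2 + sin(w) - 8)^2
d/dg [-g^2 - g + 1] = -2*g - 1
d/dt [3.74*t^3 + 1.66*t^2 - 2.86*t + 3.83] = 11.22*t^2 + 3.32*t - 2.86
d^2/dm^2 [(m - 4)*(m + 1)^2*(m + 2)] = 12*m^2 - 22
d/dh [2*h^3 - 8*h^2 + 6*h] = 6*h^2 - 16*h + 6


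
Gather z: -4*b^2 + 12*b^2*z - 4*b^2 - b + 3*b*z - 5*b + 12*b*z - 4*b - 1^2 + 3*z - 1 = -8*b^2 - 10*b + z*(12*b^2 + 15*b + 3) - 2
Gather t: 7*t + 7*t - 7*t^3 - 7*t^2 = -7*t^3 - 7*t^2 + 14*t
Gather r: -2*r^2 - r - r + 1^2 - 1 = -2*r^2 - 2*r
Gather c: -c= -c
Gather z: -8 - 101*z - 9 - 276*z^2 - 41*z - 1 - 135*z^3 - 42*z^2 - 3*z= -135*z^3 - 318*z^2 - 145*z - 18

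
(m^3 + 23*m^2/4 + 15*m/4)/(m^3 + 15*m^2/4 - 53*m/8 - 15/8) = 2*m*(4*m + 3)/(8*m^2 - 10*m - 3)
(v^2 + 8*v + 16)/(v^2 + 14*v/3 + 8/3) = 3*(v + 4)/(3*v + 2)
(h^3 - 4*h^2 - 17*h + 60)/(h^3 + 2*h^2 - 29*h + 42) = (h^2 - h - 20)/(h^2 + 5*h - 14)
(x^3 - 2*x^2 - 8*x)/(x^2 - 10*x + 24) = x*(x + 2)/(x - 6)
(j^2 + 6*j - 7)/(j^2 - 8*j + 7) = (j + 7)/(j - 7)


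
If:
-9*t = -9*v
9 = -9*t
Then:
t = -1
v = -1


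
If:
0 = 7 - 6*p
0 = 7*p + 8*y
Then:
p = 7/6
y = -49/48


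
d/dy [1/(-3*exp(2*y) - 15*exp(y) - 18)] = (2*exp(y) + 5)*exp(y)/(3*(exp(2*y) + 5*exp(y) + 6)^2)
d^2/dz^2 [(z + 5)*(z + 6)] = 2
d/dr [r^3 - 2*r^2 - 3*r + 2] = 3*r^2 - 4*r - 3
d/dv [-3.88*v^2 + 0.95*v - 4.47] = 0.95 - 7.76*v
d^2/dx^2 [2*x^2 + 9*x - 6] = 4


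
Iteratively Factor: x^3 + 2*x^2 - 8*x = (x)*(x^2 + 2*x - 8) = x*(x + 4)*(x - 2)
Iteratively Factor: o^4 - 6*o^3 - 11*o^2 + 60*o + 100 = (o + 2)*(o^3 - 8*o^2 + 5*o + 50) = (o - 5)*(o + 2)*(o^2 - 3*o - 10) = (o - 5)*(o + 2)^2*(o - 5)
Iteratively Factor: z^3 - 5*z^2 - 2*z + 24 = (z + 2)*(z^2 - 7*z + 12) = (z - 4)*(z + 2)*(z - 3)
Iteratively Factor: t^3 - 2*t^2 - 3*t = (t)*(t^2 - 2*t - 3) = t*(t - 3)*(t + 1)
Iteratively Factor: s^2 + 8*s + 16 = (s + 4)*(s + 4)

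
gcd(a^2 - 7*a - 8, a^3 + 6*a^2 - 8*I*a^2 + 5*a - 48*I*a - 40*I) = a + 1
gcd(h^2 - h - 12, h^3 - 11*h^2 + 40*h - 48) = h - 4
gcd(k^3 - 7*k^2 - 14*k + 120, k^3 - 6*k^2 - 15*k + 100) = k^2 - k - 20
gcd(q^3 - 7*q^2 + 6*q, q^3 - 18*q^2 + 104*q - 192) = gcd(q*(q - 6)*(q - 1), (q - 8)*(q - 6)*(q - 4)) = q - 6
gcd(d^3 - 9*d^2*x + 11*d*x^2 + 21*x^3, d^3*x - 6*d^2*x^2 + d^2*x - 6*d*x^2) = 1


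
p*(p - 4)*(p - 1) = p^3 - 5*p^2 + 4*p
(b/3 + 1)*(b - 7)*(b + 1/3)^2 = b^4/3 - 10*b^3/9 - 212*b^2/27 - 130*b/27 - 7/9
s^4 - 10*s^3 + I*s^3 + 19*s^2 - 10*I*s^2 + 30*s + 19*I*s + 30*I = (s - 6)*(s - 5)*(s + 1)*(s + I)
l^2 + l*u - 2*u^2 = (l - u)*(l + 2*u)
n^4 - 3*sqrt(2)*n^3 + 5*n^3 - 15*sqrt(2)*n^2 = n^2*(n + 5)*(n - 3*sqrt(2))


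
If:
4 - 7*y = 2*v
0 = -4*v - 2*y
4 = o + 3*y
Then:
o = 2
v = -1/3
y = 2/3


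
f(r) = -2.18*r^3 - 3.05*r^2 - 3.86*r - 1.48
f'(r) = -6.54*r^2 - 6.1*r - 3.86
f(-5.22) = 245.64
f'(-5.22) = -150.22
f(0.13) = -2.04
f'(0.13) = -4.76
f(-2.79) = 32.89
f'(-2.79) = -37.75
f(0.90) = -9.01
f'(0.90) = -14.65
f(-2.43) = 21.17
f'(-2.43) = -27.66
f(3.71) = -169.10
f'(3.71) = -116.51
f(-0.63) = 0.29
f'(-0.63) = -2.61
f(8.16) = -1420.54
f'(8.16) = -489.11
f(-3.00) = 41.51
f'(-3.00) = -44.42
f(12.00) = -4254.04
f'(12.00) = -1018.82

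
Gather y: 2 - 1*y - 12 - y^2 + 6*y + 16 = -y^2 + 5*y + 6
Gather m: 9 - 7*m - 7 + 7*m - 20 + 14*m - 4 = 14*m - 22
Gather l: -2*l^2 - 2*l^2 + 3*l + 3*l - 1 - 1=-4*l^2 + 6*l - 2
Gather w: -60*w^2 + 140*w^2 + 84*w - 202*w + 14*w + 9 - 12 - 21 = 80*w^2 - 104*w - 24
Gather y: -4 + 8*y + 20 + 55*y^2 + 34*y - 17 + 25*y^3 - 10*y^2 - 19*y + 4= 25*y^3 + 45*y^2 + 23*y + 3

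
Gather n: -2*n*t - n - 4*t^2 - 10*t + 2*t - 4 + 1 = n*(-2*t - 1) - 4*t^2 - 8*t - 3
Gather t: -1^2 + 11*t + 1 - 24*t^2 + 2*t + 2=-24*t^2 + 13*t + 2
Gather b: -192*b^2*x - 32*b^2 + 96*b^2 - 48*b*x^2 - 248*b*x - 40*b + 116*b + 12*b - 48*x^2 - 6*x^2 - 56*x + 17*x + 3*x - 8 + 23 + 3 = b^2*(64 - 192*x) + b*(-48*x^2 - 248*x + 88) - 54*x^2 - 36*x + 18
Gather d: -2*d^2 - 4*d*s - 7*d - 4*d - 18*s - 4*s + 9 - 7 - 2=-2*d^2 + d*(-4*s - 11) - 22*s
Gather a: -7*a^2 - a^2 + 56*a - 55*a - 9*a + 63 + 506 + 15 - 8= -8*a^2 - 8*a + 576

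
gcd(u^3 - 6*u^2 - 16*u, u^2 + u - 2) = u + 2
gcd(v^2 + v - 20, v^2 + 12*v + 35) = v + 5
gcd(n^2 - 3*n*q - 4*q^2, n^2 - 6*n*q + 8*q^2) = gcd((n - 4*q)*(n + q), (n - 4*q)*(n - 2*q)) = -n + 4*q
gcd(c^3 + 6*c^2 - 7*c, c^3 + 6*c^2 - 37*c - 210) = c + 7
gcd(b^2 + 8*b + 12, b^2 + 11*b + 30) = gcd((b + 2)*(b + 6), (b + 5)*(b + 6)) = b + 6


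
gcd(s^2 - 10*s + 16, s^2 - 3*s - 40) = s - 8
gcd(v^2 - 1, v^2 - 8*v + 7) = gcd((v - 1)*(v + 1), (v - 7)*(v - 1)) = v - 1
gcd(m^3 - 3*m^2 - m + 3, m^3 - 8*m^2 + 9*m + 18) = m^2 - 2*m - 3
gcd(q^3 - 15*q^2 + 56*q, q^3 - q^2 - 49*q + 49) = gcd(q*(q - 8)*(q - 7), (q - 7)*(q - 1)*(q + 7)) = q - 7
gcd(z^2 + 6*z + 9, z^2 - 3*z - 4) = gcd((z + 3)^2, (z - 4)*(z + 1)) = 1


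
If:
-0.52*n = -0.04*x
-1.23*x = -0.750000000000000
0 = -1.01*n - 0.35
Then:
No Solution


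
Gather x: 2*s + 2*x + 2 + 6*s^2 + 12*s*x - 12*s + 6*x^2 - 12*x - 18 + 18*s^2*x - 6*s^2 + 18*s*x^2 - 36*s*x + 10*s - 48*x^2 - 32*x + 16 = x^2*(18*s - 42) + x*(18*s^2 - 24*s - 42)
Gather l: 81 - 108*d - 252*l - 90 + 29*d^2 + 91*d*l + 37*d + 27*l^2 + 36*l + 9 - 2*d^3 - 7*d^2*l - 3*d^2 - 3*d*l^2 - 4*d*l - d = -2*d^3 + 26*d^2 - 72*d + l^2*(27 - 3*d) + l*(-7*d^2 + 87*d - 216)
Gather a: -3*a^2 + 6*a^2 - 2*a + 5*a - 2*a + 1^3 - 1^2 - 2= 3*a^2 + a - 2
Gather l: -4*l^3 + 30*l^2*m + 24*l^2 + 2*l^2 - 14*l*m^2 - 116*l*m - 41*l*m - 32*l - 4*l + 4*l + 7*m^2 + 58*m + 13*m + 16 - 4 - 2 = -4*l^3 + l^2*(30*m + 26) + l*(-14*m^2 - 157*m - 32) + 7*m^2 + 71*m + 10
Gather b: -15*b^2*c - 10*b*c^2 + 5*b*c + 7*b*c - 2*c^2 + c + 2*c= -15*b^2*c + b*(-10*c^2 + 12*c) - 2*c^2 + 3*c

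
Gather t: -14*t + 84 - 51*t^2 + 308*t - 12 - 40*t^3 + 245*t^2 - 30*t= -40*t^3 + 194*t^2 + 264*t + 72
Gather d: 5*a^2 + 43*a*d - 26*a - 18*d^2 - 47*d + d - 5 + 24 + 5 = 5*a^2 - 26*a - 18*d^2 + d*(43*a - 46) + 24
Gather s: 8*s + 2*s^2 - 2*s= 2*s^2 + 6*s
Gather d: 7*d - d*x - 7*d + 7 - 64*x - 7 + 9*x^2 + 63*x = -d*x + 9*x^2 - x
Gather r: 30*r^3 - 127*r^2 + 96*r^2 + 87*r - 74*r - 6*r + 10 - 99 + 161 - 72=30*r^3 - 31*r^2 + 7*r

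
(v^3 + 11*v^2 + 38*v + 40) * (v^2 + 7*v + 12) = v^5 + 18*v^4 + 127*v^3 + 438*v^2 + 736*v + 480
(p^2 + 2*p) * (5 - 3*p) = -3*p^3 - p^2 + 10*p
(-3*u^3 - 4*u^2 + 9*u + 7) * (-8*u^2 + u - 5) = 24*u^5 + 29*u^4 - 61*u^3 - 27*u^2 - 38*u - 35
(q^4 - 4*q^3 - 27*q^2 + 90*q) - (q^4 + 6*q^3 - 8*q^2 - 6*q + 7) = -10*q^3 - 19*q^2 + 96*q - 7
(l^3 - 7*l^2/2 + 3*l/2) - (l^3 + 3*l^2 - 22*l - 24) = -13*l^2/2 + 47*l/2 + 24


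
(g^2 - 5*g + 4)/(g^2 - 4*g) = (g - 1)/g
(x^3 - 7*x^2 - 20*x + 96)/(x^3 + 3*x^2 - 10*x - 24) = (x - 8)/(x + 2)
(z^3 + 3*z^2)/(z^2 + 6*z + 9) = z^2/(z + 3)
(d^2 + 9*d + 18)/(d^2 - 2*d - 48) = (d + 3)/(d - 8)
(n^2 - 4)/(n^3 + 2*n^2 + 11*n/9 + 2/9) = 9*(n^2 - 4)/(9*n^3 + 18*n^2 + 11*n + 2)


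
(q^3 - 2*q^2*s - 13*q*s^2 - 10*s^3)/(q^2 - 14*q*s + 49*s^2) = (q^3 - 2*q^2*s - 13*q*s^2 - 10*s^3)/(q^2 - 14*q*s + 49*s^2)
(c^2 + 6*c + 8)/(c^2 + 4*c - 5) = (c^2 + 6*c + 8)/(c^2 + 4*c - 5)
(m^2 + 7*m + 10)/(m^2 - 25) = (m + 2)/(m - 5)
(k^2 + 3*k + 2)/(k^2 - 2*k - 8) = (k + 1)/(k - 4)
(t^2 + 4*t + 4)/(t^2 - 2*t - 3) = (t^2 + 4*t + 4)/(t^2 - 2*t - 3)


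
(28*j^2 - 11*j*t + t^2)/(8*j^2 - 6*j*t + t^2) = (-7*j + t)/(-2*j + t)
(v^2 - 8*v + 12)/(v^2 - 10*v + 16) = (v - 6)/(v - 8)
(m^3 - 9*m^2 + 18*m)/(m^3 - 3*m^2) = (m - 6)/m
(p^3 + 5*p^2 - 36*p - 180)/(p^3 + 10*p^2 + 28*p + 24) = (p^2 - p - 30)/(p^2 + 4*p + 4)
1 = 1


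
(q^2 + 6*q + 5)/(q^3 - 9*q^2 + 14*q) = (q^2 + 6*q + 5)/(q*(q^2 - 9*q + 14))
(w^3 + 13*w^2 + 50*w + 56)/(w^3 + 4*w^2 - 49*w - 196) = (w + 2)/(w - 7)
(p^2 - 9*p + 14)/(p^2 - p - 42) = (p - 2)/(p + 6)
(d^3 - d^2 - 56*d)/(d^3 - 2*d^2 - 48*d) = (d + 7)/(d + 6)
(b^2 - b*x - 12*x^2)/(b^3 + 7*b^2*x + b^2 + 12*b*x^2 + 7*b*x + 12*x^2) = (b - 4*x)/(b^2 + 4*b*x + b + 4*x)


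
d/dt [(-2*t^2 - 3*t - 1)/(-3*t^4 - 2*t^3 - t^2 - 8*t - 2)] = (-12*t^5 - 31*t^4 - 24*t^3 + 7*t^2 + 6*t - 2)/(9*t^8 + 12*t^7 + 10*t^6 + 52*t^5 + 45*t^4 + 24*t^3 + 68*t^2 + 32*t + 4)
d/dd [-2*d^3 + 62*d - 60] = 62 - 6*d^2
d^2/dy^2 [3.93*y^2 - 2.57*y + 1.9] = 7.86000000000000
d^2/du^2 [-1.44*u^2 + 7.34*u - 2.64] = -2.88000000000000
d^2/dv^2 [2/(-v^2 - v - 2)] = 4*(v^2 + v - (2*v + 1)^2 + 2)/(v^2 + v + 2)^3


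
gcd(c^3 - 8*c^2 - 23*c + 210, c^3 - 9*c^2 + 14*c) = c - 7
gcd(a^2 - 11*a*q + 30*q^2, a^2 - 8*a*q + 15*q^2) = -a + 5*q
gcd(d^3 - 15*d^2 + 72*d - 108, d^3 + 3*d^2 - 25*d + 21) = d - 3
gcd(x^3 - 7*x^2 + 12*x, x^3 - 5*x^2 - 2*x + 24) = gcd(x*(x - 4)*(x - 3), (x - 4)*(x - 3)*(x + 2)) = x^2 - 7*x + 12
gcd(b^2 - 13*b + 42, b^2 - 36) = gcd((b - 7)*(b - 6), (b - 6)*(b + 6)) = b - 6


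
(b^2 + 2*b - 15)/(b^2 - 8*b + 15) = (b + 5)/(b - 5)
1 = 1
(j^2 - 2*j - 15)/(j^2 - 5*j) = (j + 3)/j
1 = 1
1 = 1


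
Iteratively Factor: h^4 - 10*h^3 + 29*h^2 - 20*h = (h - 5)*(h^3 - 5*h^2 + 4*h) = (h - 5)*(h - 4)*(h^2 - h) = h*(h - 5)*(h - 4)*(h - 1)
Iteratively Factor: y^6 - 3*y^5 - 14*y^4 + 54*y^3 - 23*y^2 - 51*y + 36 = (y + 4)*(y^5 - 7*y^4 + 14*y^3 - 2*y^2 - 15*y + 9) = (y - 1)*(y + 4)*(y^4 - 6*y^3 + 8*y^2 + 6*y - 9) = (y - 1)^2*(y + 4)*(y^3 - 5*y^2 + 3*y + 9) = (y - 1)^2*(y + 1)*(y + 4)*(y^2 - 6*y + 9) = (y - 3)*(y - 1)^2*(y + 1)*(y + 4)*(y - 3)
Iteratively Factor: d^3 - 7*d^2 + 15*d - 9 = (d - 1)*(d^2 - 6*d + 9) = (d - 3)*(d - 1)*(d - 3)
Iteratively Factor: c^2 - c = (c)*(c - 1)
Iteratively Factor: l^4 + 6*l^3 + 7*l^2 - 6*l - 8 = (l + 2)*(l^3 + 4*l^2 - l - 4) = (l - 1)*(l + 2)*(l^2 + 5*l + 4) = (l - 1)*(l + 2)*(l + 4)*(l + 1)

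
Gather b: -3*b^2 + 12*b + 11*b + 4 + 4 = -3*b^2 + 23*b + 8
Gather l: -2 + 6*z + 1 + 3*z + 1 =9*z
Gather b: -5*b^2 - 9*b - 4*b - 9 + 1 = -5*b^2 - 13*b - 8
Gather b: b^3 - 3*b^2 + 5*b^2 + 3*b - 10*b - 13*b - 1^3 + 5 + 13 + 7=b^3 + 2*b^2 - 20*b + 24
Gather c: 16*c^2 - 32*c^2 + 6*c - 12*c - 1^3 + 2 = -16*c^2 - 6*c + 1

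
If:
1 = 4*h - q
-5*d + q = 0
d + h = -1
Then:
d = -5/9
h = -4/9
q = -25/9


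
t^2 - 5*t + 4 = (t - 4)*(t - 1)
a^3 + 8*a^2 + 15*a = a*(a + 3)*(a + 5)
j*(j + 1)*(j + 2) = j^3 + 3*j^2 + 2*j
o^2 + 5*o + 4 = (o + 1)*(o + 4)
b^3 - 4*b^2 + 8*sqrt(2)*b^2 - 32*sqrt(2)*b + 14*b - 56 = (b - 4)*(b + sqrt(2))*(b + 7*sqrt(2))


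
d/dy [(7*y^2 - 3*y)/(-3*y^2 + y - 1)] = (-2*y^2 - 14*y + 3)/(9*y^4 - 6*y^3 + 7*y^2 - 2*y + 1)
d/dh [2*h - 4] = 2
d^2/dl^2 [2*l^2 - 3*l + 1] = 4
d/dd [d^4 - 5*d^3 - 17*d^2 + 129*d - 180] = 4*d^3 - 15*d^2 - 34*d + 129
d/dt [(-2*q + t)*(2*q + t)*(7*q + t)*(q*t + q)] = q*(-28*q^3 - 8*q^2*t - 4*q^2 + 21*q*t^2 + 14*q*t + 4*t^3 + 3*t^2)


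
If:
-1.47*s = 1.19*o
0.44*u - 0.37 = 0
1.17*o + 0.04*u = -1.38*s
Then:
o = -0.64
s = 0.52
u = 0.84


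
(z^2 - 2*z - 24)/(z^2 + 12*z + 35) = (z^2 - 2*z - 24)/(z^2 + 12*z + 35)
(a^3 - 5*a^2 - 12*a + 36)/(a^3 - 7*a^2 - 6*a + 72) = (a - 2)/(a - 4)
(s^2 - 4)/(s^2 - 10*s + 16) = (s + 2)/(s - 8)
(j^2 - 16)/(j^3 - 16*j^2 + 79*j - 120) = (j^2 - 16)/(j^3 - 16*j^2 + 79*j - 120)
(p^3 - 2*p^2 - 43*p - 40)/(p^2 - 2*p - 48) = (p^2 + 6*p + 5)/(p + 6)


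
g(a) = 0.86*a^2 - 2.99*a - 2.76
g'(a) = 1.72*a - 2.99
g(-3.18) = 15.44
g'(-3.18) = -8.46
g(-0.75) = -0.03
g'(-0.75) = -4.28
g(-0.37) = -1.54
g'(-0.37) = -3.63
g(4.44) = 0.92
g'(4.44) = 4.65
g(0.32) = -3.63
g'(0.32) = -2.44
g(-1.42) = 3.22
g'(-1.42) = -5.43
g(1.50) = -5.31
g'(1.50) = -0.41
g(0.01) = -2.79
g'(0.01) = -2.97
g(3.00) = -3.99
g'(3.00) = 2.17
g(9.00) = 39.99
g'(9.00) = 12.49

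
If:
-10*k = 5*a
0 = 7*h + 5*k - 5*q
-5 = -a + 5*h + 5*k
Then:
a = 25*q/12 + 35/12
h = 35*q/24 + 25/24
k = -25*q/24 - 35/24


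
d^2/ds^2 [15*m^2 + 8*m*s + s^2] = 2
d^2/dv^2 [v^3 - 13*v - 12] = 6*v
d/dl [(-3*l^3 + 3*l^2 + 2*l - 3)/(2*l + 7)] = (-12*l^3 - 57*l^2 + 42*l + 20)/(4*l^2 + 28*l + 49)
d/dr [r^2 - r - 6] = 2*r - 1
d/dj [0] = 0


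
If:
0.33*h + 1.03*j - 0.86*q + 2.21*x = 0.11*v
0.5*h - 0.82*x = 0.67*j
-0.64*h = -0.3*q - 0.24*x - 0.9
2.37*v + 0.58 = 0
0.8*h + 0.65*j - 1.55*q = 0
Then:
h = 2.16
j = 2.37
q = 2.11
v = -0.24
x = -0.62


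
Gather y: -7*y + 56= 56 - 7*y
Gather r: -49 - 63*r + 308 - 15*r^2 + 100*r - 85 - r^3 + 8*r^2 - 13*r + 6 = -r^3 - 7*r^2 + 24*r + 180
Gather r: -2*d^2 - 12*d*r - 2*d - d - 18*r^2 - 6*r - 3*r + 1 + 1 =-2*d^2 - 3*d - 18*r^2 + r*(-12*d - 9) + 2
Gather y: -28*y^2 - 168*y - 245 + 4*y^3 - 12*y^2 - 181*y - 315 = 4*y^3 - 40*y^2 - 349*y - 560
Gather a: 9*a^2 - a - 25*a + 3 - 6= 9*a^2 - 26*a - 3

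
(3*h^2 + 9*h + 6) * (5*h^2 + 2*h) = 15*h^4 + 51*h^3 + 48*h^2 + 12*h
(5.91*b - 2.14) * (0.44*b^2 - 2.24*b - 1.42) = 2.6004*b^3 - 14.18*b^2 - 3.5986*b + 3.0388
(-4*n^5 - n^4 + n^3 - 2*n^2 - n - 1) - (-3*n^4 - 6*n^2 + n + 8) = -4*n^5 + 2*n^4 + n^3 + 4*n^2 - 2*n - 9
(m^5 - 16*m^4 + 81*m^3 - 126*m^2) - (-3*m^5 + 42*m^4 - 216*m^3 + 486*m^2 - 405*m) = 4*m^5 - 58*m^4 + 297*m^3 - 612*m^2 + 405*m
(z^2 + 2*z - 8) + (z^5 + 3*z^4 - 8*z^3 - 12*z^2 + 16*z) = z^5 + 3*z^4 - 8*z^3 - 11*z^2 + 18*z - 8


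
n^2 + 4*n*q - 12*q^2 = (n - 2*q)*(n + 6*q)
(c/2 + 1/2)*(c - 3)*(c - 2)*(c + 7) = c^4/2 + 3*c^3/2 - 27*c^2/2 + 13*c/2 + 21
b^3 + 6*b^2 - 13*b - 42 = (b - 3)*(b + 2)*(b + 7)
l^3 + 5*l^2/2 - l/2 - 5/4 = (l + 5/2)*(l - sqrt(2)/2)*(l + sqrt(2)/2)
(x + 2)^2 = x^2 + 4*x + 4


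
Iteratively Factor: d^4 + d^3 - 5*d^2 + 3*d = (d)*(d^3 + d^2 - 5*d + 3) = d*(d - 1)*(d^2 + 2*d - 3) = d*(d - 1)^2*(d + 3)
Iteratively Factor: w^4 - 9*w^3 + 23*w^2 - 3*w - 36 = (w + 1)*(w^3 - 10*w^2 + 33*w - 36) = (w - 3)*(w + 1)*(w^2 - 7*w + 12) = (w - 3)^2*(w + 1)*(w - 4)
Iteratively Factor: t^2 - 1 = (t + 1)*(t - 1)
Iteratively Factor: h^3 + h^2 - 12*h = (h - 3)*(h^2 + 4*h) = (h - 3)*(h + 4)*(h)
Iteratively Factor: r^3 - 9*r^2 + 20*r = (r - 4)*(r^2 - 5*r) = (r - 5)*(r - 4)*(r)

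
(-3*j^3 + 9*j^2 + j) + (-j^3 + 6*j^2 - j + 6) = -4*j^3 + 15*j^2 + 6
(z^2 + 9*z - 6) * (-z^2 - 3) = -z^4 - 9*z^3 + 3*z^2 - 27*z + 18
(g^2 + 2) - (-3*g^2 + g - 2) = 4*g^2 - g + 4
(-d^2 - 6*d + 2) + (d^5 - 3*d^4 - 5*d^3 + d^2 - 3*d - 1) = d^5 - 3*d^4 - 5*d^3 - 9*d + 1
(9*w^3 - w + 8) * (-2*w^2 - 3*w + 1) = -18*w^5 - 27*w^4 + 11*w^3 - 13*w^2 - 25*w + 8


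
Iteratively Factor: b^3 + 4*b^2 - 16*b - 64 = (b + 4)*(b^2 - 16) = (b + 4)^2*(b - 4)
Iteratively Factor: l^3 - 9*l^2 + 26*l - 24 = (l - 2)*(l^2 - 7*l + 12) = (l - 3)*(l - 2)*(l - 4)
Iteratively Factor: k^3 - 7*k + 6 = (k + 3)*(k^2 - 3*k + 2) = (k - 1)*(k + 3)*(k - 2)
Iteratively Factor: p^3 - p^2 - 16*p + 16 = (p + 4)*(p^2 - 5*p + 4) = (p - 1)*(p + 4)*(p - 4)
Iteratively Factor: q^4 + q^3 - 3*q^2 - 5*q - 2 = (q + 1)*(q^3 - 3*q - 2) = (q - 2)*(q + 1)*(q^2 + 2*q + 1) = (q - 2)*(q + 1)^2*(q + 1)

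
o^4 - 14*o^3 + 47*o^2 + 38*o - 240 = (o - 8)*(o - 5)*(o - 3)*(o + 2)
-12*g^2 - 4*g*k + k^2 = (-6*g + k)*(2*g + k)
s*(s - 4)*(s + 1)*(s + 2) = s^4 - s^3 - 10*s^2 - 8*s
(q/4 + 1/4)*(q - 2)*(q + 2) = q^3/4 + q^2/4 - q - 1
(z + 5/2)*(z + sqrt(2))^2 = z^3 + 5*z^2/2 + 2*sqrt(2)*z^2 + 2*z + 5*sqrt(2)*z + 5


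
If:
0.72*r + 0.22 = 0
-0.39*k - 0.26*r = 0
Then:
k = 0.20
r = -0.31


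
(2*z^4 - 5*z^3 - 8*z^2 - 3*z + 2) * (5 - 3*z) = -6*z^5 + 25*z^4 - z^3 - 31*z^2 - 21*z + 10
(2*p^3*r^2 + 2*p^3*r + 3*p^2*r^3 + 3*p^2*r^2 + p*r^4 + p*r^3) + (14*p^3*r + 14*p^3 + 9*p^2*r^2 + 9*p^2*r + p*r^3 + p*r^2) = 2*p^3*r^2 + 16*p^3*r + 14*p^3 + 3*p^2*r^3 + 12*p^2*r^2 + 9*p^2*r + p*r^4 + 2*p*r^3 + p*r^2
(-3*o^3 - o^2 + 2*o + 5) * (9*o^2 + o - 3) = -27*o^5 - 12*o^4 + 26*o^3 + 50*o^2 - o - 15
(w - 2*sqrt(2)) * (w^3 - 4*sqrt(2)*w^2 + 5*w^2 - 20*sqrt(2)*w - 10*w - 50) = w^4 - 6*sqrt(2)*w^3 + 5*w^3 - 30*sqrt(2)*w^2 + 6*w^2 + 20*sqrt(2)*w + 30*w + 100*sqrt(2)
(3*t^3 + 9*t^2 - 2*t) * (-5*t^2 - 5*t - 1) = -15*t^5 - 60*t^4 - 38*t^3 + t^2 + 2*t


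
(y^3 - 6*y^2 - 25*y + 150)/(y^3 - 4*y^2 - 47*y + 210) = (y + 5)/(y + 7)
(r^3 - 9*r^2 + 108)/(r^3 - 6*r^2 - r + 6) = (r^2 - 3*r - 18)/(r^2 - 1)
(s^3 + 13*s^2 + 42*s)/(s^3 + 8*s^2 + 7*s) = (s + 6)/(s + 1)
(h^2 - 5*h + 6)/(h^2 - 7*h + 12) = (h - 2)/(h - 4)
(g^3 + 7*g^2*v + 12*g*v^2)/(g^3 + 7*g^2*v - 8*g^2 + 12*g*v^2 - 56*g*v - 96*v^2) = g/(g - 8)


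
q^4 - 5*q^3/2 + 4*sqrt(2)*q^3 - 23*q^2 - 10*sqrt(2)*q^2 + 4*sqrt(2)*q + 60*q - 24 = (q - 2)*(q - 1/2)*(q - 2*sqrt(2))*(q + 6*sqrt(2))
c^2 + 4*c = c*(c + 4)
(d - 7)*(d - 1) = d^2 - 8*d + 7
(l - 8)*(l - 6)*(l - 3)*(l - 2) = l^4 - 19*l^3 + 124*l^2 - 324*l + 288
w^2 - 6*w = w*(w - 6)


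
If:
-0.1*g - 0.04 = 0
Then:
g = -0.40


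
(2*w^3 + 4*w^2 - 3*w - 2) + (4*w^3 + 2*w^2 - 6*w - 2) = 6*w^3 + 6*w^2 - 9*w - 4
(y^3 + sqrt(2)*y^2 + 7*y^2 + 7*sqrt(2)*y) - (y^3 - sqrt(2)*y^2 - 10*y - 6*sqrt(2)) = 2*sqrt(2)*y^2 + 7*y^2 + 7*sqrt(2)*y + 10*y + 6*sqrt(2)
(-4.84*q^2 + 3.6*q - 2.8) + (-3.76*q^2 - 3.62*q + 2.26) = -8.6*q^2 - 0.02*q - 0.54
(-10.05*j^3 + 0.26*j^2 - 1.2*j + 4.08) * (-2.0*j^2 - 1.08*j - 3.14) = 20.1*j^5 + 10.334*j^4 + 33.6762*j^3 - 7.6804*j^2 - 0.638400000000001*j - 12.8112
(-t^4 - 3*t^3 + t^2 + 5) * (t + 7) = -t^5 - 10*t^4 - 20*t^3 + 7*t^2 + 5*t + 35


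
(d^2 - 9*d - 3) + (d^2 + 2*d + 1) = 2*d^2 - 7*d - 2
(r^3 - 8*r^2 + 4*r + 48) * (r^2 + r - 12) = r^5 - 7*r^4 - 16*r^3 + 148*r^2 - 576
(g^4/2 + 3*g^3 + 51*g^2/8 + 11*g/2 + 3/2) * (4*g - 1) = 2*g^5 + 23*g^4/2 + 45*g^3/2 + 125*g^2/8 + g/2 - 3/2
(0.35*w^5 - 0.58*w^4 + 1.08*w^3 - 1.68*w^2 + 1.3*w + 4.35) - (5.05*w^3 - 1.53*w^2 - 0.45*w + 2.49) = 0.35*w^5 - 0.58*w^4 - 3.97*w^3 - 0.15*w^2 + 1.75*w + 1.86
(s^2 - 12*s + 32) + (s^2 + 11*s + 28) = 2*s^2 - s + 60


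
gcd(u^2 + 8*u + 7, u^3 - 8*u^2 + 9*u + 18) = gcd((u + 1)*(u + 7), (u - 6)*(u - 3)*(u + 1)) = u + 1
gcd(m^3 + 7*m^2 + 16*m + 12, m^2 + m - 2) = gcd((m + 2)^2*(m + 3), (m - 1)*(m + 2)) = m + 2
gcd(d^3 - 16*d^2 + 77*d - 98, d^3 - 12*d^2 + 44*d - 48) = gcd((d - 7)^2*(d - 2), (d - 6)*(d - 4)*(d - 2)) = d - 2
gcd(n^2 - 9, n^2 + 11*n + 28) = 1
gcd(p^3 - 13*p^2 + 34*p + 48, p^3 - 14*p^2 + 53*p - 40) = p - 8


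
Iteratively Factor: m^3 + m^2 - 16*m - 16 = (m + 1)*(m^2 - 16) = (m + 1)*(m + 4)*(m - 4)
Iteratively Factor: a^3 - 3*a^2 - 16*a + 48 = (a - 3)*(a^2 - 16) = (a - 4)*(a - 3)*(a + 4)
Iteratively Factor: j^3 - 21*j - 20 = (j + 4)*(j^2 - 4*j - 5) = (j + 1)*(j + 4)*(j - 5)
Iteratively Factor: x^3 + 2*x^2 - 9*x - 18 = (x + 2)*(x^2 - 9) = (x - 3)*(x + 2)*(x + 3)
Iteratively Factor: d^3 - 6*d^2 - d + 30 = (d - 3)*(d^2 - 3*d - 10) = (d - 3)*(d + 2)*(d - 5)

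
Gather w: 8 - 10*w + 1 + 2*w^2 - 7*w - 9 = 2*w^2 - 17*w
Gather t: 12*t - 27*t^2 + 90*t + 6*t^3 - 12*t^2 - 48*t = 6*t^3 - 39*t^2 + 54*t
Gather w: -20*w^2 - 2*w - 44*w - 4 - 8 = -20*w^2 - 46*w - 12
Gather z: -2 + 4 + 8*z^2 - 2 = 8*z^2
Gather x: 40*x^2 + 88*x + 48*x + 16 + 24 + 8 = 40*x^2 + 136*x + 48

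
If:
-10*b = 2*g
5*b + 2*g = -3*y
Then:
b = 3*y/5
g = -3*y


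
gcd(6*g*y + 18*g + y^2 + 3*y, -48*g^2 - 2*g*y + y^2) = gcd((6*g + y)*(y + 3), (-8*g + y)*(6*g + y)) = 6*g + y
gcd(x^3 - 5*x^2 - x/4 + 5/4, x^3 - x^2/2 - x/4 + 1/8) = x^2 - 1/4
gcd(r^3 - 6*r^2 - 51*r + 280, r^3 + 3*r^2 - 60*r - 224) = r^2 - r - 56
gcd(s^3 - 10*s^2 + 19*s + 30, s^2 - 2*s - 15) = s - 5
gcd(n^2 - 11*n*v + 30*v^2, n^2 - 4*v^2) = 1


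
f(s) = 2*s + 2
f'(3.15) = 2.00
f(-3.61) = -5.22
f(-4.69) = -7.38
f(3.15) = 8.30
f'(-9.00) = 2.00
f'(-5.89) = 2.00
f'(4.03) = 2.00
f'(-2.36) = 2.00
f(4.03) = 10.06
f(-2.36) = -2.72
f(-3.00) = -4.00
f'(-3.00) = 2.00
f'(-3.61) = 2.00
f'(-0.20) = 2.00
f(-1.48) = -0.96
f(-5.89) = -9.78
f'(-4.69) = 2.00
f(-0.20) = 1.60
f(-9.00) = -16.00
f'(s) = 2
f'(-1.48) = 2.00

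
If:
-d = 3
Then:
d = -3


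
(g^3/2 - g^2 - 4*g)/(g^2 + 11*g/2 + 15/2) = g*(g^2 - 2*g - 8)/(2*g^2 + 11*g + 15)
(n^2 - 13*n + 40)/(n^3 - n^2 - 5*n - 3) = (-n^2 + 13*n - 40)/(-n^3 + n^2 + 5*n + 3)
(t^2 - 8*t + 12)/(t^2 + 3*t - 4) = (t^2 - 8*t + 12)/(t^2 + 3*t - 4)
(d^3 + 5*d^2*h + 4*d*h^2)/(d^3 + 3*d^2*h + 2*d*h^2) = (d + 4*h)/(d + 2*h)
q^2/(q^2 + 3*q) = q/(q + 3)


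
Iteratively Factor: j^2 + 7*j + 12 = (j + 3)*(j + 4)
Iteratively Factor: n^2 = (n)*(n)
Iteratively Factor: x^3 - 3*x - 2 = (x - 2)*(x^2 + 2*x + 1) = (x - 2)*(x + 1)*(x + 1)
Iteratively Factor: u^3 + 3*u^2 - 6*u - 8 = (u - 2)*(u^2 + 5*u + 4) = (u - 2)*(u + 4)*(u + 1)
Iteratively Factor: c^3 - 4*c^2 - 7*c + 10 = (c + 2)*(c^2 - 6*c + 5) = (c - 1)*(c + 2)*(c - 5)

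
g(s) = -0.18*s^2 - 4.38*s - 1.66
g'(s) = -0.36*s - 4.38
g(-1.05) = 2.74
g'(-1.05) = -4.00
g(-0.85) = 1.93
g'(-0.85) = -4.07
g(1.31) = -7.71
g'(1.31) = -4.85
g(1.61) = -9.18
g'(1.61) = -4.96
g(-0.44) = 0.23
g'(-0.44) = -4.22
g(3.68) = -20.22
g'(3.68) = -5.70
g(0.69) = -4.77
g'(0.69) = -4.63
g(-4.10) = 13.27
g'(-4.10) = -2.90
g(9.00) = -55.66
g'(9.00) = -7.62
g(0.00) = -1.66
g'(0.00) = -4.38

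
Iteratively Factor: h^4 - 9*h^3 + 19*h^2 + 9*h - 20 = (h - 4)*(h^3 - 5*h^2 - h + 5) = (h - 4)*(h - 1)*(h^2 - 4*h - 5) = (h - 5)*(h - 4)*(h - 1)*(h + 1)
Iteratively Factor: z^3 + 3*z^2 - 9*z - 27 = (z - 3)*(z^2 + 6*z + 9) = (z - 3)*(z + 3)*(z + 3)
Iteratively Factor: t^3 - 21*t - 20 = (t + 4)*(t^2 - 4*t - 5) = (t - 5)*(t + 4)*(t + 1)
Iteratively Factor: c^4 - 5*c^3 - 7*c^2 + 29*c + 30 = (c + 2)*(c^3 - 7*c^2 + 7*c + 15) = (c + 1)*(c + 2)*(c^2 - 8*c + 15) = (c - 5)*(c + 1)*(c + 2)*(c - 3)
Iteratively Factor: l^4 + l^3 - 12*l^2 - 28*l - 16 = (l + 1)*(l^3 - 12*l - 16) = (l + 1)*(l + 2)*(l^2 - 2*l - 8) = (l + 1)*(l + 2)^2*(l - 4)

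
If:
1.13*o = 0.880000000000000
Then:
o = 0.78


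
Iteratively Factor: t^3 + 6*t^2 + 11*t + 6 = (t + 1)*(t^2 + 5*t + 6) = (t + 1)*(t + 2)*(t + 3)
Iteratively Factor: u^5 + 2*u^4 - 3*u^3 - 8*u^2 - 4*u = (u + 1)*(u^4 + u^3 - 4*u^2 - 4*u) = (u + 1)*(u + 2)*(u^3 - u^2 - 2*u) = (u - 2)*(u + 1)*(u + 2)*(u^2 + u) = u*(u - 2)*(u + 1)*(u + 2)*(u + 1)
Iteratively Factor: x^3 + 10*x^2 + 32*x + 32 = (x + 2)*(x^2 + 8*x + 16) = (x + 2)*(x + 4)*(x + 4)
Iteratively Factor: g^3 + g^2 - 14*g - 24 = (g + 3)*(g^2 - 2*g - 8) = (g - 4)*(g + 3)*(g + 2)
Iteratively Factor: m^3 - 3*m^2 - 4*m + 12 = (m - 2)*(m^2 - m - 6) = (m - 2)*(m + 2)*(m - 3)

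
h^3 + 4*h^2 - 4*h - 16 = (h - 2)*(h + 2)*(h + 4)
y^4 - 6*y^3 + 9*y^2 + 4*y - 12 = (y - 3)*(y - 2)^2*(y + 1)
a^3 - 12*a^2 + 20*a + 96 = (a - 8)*(a - 6)*(a + 2)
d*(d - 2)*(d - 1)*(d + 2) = d^4 - d^3 - 4*d^2 + 4*d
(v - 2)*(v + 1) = v^2 - v - 2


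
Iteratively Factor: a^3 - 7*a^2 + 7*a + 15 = (a - 3)*(a^2 - 4*a - 5) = (a - 3)*(a + 1)*(a - 5)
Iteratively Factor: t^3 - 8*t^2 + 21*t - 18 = (t - 3)*(t^2 - 5*t + 6) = (t - 3)^2*(t - 2)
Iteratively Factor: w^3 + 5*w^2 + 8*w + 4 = (w + 2)*(w^2 + 3*w + 2) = (w + 1)*(w + 2)*(w + 2)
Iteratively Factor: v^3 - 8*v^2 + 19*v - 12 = (v - 3)*(v^2 - 5*v + 4) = (v - 3)*(v - 1)*(v - 4)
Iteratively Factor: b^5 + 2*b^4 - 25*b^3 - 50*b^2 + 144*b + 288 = (b + 3)*(b^4 - b^3 - 22*b^2 + 16*b + 96) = (b - 4)*(b + 3)*(b^3 + 3*b^2 - 10*b - 24) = (b - 4)*(b - 3)*(b + 3)*(b^2 + 6*b + 8) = (b - 4)*(b - 3)*(b + 3)*(b + 4)*(b + 2)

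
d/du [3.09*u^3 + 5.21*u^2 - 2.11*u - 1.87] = 9.27*u^2 + 10.42*u - 2.11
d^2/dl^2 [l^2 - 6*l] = 2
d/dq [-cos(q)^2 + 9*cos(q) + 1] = (2*cos(q) - 9)*sin(q)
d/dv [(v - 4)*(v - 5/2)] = 2*v - 13/2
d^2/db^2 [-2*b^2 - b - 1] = -4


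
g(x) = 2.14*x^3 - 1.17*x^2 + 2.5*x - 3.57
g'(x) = 6.42*x^2 - 2.34*x + 2.5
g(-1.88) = -26.62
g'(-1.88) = 29.59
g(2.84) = 43.11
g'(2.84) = 47.64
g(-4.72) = -266.47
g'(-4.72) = 156.57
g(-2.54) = -52.54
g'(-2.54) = 49.86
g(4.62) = 194.03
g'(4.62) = 128.72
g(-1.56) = -18.44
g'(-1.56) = 21.77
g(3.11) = 57.26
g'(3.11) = 57.32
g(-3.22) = -95.20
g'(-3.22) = 76.60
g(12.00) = 3555.87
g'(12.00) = 898.90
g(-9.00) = -1680.90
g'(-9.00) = 543.58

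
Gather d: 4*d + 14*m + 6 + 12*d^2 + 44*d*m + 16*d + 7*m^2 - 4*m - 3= 12*d^2 + d*(44*m + 20) + 7*m^2 + 10*m + 3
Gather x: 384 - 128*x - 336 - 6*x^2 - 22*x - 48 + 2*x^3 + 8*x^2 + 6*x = 2*x^3 + 2*x^2 - 144*x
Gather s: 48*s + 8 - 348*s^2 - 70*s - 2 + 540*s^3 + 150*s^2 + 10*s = 540*s^3 - 198*s^2 - 12*s + 6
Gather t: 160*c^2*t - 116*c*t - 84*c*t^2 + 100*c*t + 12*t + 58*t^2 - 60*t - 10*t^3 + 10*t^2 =-10*t^3 + t^2*(68 - 84*c) + t*(160*c^2 - 16*c - 48)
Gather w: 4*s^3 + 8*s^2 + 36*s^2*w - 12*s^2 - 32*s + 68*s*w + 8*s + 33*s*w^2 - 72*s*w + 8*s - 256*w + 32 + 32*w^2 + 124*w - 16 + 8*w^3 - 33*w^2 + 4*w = 4*s^3 - 4*s^2 - 16*s + 8*w^3 + w^2*(33*s - 1) + w*(36*s^2 - 4*s - 128) + 16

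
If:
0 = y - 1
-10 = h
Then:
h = -10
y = 1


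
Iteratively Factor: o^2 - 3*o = (o - 3)*(o)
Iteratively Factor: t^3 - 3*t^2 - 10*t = (t + 2)*(t^2 - 5*t) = t*(t + 2)*(t - 5)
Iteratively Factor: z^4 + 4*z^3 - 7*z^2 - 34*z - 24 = (z + 4)*(z^3 - 7*z - 6) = (z + 2)*(z + 4)*(z^2 - 2*z - 3) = (z - 3)*(z + 2)*(z + 4)*(z + 1)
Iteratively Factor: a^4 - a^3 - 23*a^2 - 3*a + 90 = (a + 3)*(a^3 - 4*a^2 - 11*a + 30) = (a - 2)*(a + 3)*(a^2 - 2*a - 15) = (a - 5)*(a - 2)*(a + 3)*(a + 3)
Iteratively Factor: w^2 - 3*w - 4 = (w + 1)*(w - 4)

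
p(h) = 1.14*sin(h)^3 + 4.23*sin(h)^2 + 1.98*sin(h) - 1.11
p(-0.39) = -1.31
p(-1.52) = -0.00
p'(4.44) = 0.81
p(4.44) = -0.11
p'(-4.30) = -5.05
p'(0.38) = 5.19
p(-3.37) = -0.43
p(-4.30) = 5.13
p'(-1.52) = -0.16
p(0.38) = 0.26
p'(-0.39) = -0.69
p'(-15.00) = 1.58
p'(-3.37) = -3.97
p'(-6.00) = 4.43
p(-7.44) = -0.25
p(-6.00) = -0.20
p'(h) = 3.42*sin(h)^2*cos(h) + 8.46*sin(h)*cos(h) + 1.98*cos(h)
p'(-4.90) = 2.54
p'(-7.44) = -1.17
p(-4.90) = 6.00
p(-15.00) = -0.92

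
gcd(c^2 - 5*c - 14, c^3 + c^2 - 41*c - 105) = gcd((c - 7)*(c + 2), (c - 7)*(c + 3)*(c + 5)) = c - 7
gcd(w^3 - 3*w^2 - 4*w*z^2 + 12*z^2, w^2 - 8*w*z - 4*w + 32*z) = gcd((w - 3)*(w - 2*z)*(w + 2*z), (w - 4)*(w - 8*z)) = 1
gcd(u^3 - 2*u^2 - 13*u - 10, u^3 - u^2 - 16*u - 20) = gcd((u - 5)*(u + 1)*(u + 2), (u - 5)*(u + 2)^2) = u^2 - 3*u - 10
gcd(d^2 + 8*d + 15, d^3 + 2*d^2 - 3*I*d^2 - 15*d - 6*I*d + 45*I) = d + 5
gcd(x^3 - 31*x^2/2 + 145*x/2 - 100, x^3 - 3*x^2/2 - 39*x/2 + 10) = x - 5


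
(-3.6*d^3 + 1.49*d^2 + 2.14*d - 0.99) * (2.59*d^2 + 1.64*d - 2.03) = -9.324*d^5 - 2.0449*d^4 + 15.2942*d^3 - 2.0792*d^2 - 5.9678*d + 2.0097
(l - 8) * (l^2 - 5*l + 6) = l^3 - 13*l^2 + 46*l - 48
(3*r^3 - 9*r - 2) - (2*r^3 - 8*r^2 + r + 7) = r^3 + 8*r^2 - 10*r - 9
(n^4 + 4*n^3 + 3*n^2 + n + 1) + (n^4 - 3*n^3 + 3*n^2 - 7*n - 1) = 2*n^4 + n^3 + 6*n^2 - 6*n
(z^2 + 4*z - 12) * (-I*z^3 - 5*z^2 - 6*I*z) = -I*z^5 - 5*z^4 - 4*I*z^4 - 20*z^3 + 6*I*z^3 + 60*z^2 - 24*I*z^2 + 72*I*z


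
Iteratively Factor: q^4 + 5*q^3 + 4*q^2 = (q + 4)*(q^3 + q^2) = q*(q + 4)*(q^2 + q) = q^2*(q + 4)*(q + 1)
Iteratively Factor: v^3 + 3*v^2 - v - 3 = (v - 1)*(v^2 + 4*v + 3) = (v - 1)*(v + 3)*(v + 1)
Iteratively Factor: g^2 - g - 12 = (g + 3)*(g - 4)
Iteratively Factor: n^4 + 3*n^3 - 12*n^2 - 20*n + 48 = (n - 2)*(n^3 + 5*n^2 - 2*n - 24) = (n - 2)*(n + 4)*(n^2 + n - 6) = (n - 2)*(n + 3)*(n + 4)*(n - 2)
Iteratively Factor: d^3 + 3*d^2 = (d)*(d^2 + 3*d) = d^2*(d + 3)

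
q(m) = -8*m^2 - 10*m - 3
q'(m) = -16*m - 10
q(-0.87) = -0.36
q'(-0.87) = 3.92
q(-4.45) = -116.92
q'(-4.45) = 61.20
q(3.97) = -168.79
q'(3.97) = -73.52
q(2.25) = -66.00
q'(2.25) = -46.00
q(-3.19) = -52.51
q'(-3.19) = 41.04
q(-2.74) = -35.66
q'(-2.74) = 33.84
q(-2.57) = -30.14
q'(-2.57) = 31.12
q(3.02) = -106.16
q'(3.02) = -58.32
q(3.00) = -105.00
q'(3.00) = -58.00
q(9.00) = -741.00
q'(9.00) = -154.00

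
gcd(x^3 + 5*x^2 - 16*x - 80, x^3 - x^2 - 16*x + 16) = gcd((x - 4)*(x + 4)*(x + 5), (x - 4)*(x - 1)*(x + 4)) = x^2 - 16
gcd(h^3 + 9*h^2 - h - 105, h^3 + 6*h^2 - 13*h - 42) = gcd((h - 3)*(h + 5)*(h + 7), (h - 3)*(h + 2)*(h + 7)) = h^2 + 4*h - 21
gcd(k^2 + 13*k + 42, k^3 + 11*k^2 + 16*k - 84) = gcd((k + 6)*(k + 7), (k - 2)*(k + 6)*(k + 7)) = k^2 + 13*k + 42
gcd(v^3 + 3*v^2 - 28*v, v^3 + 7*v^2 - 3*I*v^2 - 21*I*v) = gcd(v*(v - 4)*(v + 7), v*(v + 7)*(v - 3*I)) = v^2 + 7*v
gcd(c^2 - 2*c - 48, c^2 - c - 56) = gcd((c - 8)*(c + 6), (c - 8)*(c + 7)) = c - 8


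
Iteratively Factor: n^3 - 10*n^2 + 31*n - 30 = (n - 3)*(n^2 - 7*n + 10) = (n - 5)*(n - 3)*(n - 2)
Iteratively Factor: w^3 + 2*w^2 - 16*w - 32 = (w - 4)*(w^2 + 6*w + 8) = (w - 4)*(w + 2)*(w + 4)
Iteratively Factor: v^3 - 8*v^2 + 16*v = (v)*(v^2 - 8*v + 16) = v*(v - 4)*(v - 4)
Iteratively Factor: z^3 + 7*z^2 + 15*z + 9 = (z + 3)*(z^2 + 4*z + 3) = (z + 1)*(z + 3)*(z + 3)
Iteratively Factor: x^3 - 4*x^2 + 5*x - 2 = (x - 1)*(x^2 - 3*x + 2) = (x - 1)^2*(x - 2)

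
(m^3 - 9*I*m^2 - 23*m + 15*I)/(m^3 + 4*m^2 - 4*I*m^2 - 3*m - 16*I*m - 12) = (m - 5*I)/(m + 4)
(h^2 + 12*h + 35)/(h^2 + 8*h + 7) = (h + 5)/(h + 1)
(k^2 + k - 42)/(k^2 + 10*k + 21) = (k - 6)/(k + 3)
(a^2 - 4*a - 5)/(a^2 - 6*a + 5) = (a + 1)/(a - 1)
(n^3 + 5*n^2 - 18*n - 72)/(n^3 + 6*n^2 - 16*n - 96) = (n + 3)/(n + 4)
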